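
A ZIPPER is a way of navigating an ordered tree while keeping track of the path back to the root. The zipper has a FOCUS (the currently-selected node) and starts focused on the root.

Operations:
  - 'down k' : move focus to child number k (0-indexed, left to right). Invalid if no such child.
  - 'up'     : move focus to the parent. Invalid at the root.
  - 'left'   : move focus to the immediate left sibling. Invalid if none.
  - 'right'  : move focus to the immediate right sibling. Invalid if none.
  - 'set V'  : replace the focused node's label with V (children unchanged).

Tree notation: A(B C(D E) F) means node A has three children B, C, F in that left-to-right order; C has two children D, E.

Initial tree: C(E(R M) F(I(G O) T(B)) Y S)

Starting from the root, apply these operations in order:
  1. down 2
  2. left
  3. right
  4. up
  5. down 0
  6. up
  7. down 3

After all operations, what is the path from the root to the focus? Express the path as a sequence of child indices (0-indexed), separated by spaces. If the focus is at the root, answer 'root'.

Answer: 3

Derivation:
Step 1 (down 2): focus=Y path=2 depth=1 children=[] left=['E', 'F'] right=['S'] parent=C
Step 2 (left): focus=F path=1 depth=1 children=['I', 'T'] left=['E'] right=['Y', 'S'] parent=C
Step 3 (right): focus=Y path=2 depth=1 children=[] left=['E', 'F'] right=['S'] parent=C
Step 4 (up): focus=C path=root depth=0 children=['E', 'F', 'Y', 'S'] (at root)
Step 5 (down 0): focus=E path=0 depth=1 children=['R', 'M'] left=[] right=['F', 'Y', 'S'] parent=C
Step 6 (up): focus=C path=root depth=0 children=['E', 'F', 'Y', 'S'] (at root)
Step 7 (down 3): focus=S path=3 depth=1 children=[] left=['E', 'F', 'Y'] right=[] parent=C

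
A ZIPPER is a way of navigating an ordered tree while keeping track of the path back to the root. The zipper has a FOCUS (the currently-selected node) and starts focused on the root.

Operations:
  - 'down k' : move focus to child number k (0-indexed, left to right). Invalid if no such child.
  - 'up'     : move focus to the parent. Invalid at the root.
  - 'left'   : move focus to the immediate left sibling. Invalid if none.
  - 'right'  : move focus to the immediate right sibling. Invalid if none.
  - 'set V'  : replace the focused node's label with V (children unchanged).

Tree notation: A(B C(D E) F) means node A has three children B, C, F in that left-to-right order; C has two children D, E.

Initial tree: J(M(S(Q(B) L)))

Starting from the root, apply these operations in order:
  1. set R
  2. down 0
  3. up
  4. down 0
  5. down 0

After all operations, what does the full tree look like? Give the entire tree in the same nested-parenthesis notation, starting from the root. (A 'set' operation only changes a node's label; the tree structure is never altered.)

Step 1 (set R): focus=R path=root depth=0 children=['M'] (at root)
Step 2 (down 0): focus=M path=0 depth=1 children=['S'] left=[] right=[] parent=R
Step 3 (up): focus=R path=root depth=0 children=['M'] (at root)
Step 4 (down 0): focus=M path=0 depth=1 children=['S'] left=[] right=[] parent=R
Step 5 (down 0): focus=S path=0/0 depth=2 children=['Q', 'L'] left=[] right=[] parent=M

Answer: R(M(S(Q(B) L)))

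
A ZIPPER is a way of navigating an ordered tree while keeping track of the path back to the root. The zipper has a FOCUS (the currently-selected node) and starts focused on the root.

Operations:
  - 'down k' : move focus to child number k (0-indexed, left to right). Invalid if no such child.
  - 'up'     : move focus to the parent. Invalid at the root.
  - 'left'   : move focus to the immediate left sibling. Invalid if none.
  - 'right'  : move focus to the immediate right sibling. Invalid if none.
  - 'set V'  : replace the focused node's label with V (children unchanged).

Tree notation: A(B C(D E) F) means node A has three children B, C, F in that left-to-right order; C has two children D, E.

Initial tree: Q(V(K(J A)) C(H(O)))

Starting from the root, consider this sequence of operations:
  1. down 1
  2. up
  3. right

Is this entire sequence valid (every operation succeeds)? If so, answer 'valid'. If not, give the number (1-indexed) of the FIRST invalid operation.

Answer: 3

Derivation:
Step 1 (down 1): focus=C path=1 depth=1 children=['H'] left=['V'] right=[] parent=Q
Step 2 (up): focus=Q path=root depth=0 children=['V', 'C'] (at root)
Step 3 (right): INVALID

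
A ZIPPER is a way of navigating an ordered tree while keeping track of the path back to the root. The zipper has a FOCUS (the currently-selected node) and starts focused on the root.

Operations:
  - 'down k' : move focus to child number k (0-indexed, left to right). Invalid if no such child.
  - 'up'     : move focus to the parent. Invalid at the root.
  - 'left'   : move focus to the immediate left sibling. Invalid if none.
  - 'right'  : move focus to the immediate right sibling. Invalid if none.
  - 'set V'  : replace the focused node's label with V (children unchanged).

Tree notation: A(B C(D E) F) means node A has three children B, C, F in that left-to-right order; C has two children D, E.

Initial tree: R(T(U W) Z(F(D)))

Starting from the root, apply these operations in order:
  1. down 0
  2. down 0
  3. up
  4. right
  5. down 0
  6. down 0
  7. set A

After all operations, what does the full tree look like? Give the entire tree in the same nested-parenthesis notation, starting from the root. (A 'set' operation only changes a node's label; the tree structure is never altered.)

Step 1 (down 0): focus=T path=0 depth=1 children=['U', 'W'] left=[] right=['Z'] parent=R
Step 2 (down 0): focus=U path=0/0 depth=2 children=[] left=[] right=['W'] parent=T
Step 3 (up): focus=T path=0 depth=1 children=['U', 'W'] left=[] right=['Z'] parent=R
Step 4 (right): focus=Z path=1 depth=1 children=['F'] left=['T'] right=[] parent=R
Step 5 (down 0): focus=F path=1/0 depth=2 children=['D'] left=[] right=[] parent=Z
Step 6 (down 0): focus=D path=1/0/0 depth=3 children=[] left=[] right=[] parent=F
Step 7 (set A): focus=A path=1/0/0 depth=3 children=[] left=[] right=[] parent=F

Answer: R(T(U W) Z(F(A)))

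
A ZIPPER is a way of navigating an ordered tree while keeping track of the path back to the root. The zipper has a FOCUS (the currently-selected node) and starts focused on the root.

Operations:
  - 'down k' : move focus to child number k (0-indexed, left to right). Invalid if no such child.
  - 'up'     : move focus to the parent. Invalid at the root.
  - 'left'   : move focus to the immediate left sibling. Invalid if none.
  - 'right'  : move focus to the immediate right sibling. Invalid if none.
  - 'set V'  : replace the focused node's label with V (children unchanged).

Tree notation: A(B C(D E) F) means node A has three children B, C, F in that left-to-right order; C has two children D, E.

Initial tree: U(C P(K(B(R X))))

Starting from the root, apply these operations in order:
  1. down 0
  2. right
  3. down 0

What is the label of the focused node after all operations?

Step 1 (down 0): focus=C path=0 depth=1 children=[] left=[] right=['P'] parent=U
Step 2 (right): focus=P path=1 depth=1 children=['K'] left=['C'] right=[] parent=U
Step 3 (down 0): focus=K path=1/0 depth=2 children=['B'] left=[] right=[] parent=P

Answer: K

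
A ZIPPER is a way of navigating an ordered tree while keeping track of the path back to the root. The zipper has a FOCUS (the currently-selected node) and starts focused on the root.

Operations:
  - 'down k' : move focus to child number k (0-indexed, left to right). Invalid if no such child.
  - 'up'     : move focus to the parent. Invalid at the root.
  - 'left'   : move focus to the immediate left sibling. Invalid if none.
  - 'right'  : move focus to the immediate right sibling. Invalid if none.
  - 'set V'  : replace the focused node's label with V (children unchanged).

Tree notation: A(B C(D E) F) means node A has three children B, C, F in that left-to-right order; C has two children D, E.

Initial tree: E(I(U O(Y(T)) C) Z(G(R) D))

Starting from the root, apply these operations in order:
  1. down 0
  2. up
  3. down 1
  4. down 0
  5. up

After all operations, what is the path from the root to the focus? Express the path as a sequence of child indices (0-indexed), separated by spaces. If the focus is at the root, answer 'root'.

Answer: 1

Derivation:
Step 1 (down 0): focus=I path=0 depth=1 children=['U', 'O', 'C'] left=[] right=['Z'] parent=E
Step 2 (up): focus=E path=root depth=0 children=['I', 'Z'] (at root)
Step 3 (down 1): focus=Z path=1 depth=1 children=['G', 'D'] left=['I'] right=[] parent=E
Step 4 (down 0): focus=G path=1/0 depth=2 children=['R'] left=[] right=['D'] parent=Z
Step 5 (up): focus=Z path=1 depth=1 children=['G', 'D'] left=['I'] right=[] parent=E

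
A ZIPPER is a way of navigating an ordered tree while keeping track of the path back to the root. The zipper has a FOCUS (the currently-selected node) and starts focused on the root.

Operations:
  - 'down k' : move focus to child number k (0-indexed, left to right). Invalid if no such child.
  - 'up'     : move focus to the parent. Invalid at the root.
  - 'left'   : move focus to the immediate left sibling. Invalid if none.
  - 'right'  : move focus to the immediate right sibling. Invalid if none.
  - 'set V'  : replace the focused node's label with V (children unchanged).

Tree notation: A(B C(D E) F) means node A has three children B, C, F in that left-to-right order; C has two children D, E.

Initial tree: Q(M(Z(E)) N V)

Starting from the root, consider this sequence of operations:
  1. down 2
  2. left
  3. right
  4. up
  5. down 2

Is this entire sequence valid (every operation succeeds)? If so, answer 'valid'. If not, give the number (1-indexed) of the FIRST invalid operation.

Step 1 (down 2): focus=V path=2 depth=1 children=[] left=['M', 'N'] right=[] parent=Q
Step 2 (left): focus=N path=1 depth=1 children=[] left=['M'] right=['V'] parent=Q
Step 3 (right): focus=V path=2 depth=1 children=[] left=['M', 'N'] right=[] parent=Q
Step 4 (up): focus=Q path=root depth=0 children=['M', 'N', 'V'] (at root)
Step 5 (down 2): focus=V path=2 depth=1 children=[] left=['M', 'N'] right=[] parent=Q

Answer: valid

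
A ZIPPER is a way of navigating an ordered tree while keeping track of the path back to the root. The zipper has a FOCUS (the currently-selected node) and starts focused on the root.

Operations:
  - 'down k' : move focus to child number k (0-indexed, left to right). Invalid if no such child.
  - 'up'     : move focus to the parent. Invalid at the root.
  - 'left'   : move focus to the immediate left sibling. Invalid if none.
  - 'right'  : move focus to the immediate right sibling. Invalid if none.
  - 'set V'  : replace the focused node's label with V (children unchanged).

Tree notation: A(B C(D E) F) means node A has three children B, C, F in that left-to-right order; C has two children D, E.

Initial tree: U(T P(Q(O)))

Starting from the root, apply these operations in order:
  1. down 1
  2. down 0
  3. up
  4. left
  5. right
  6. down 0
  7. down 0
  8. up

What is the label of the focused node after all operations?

Step 1 (down 1): focus=P path=1 depth=1 children=['Q'] left=['T'] right=[] parent=U
Step 2 (down 0): focus=Q path=1/0 depth=2 children=['O'] left=[] right=[] parent=P
Step 3 (up): focus=P path=1 depth=1 children=['Q'] left=['T'] right=[] parent=U
Step 4 (left): focus=T path=0 depth=1 children=[] left=[] right=['P'] parent=U
Step 5 (right): focus=P path=1 depth=1 children=['Q'] left=['T'] right=[] parent=U
Step 6 (down 0): focus=Q path=1/0 depth=2 children=['O'] left=[] right=[] parent=P
Step 7 (down 0): focus=O path=1/0/0 depth=3 children=[] left=[] right=[] parent=Q
Step 8 (up): focus=Q path=1/0 depth=2 children=['O'] left=[] right=[] parent=P

Answer: Q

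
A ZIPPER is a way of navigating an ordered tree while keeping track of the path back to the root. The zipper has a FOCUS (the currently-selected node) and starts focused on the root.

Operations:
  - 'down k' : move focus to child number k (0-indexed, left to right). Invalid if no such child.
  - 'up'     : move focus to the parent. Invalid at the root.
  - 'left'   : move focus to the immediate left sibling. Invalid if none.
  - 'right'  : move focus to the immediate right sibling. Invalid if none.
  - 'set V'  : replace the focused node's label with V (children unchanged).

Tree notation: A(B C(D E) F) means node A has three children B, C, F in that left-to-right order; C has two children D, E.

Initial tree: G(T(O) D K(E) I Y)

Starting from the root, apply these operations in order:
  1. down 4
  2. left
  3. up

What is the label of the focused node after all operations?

Step 1 (down 4): focus=Y path=4 depth=1 children=[] left=['T', 'D', 'K', 'I'] right=[] parent=G
Step 2 (left): focus=I path=3 depth=1 children=[] left=['T', 'D', 'K'] right=['Y'] parent=G
Step 3 (up): focus=G path=root depth=0 children=['T', 'D', 'K', 'I', 'Y'] (at root)

Answer: G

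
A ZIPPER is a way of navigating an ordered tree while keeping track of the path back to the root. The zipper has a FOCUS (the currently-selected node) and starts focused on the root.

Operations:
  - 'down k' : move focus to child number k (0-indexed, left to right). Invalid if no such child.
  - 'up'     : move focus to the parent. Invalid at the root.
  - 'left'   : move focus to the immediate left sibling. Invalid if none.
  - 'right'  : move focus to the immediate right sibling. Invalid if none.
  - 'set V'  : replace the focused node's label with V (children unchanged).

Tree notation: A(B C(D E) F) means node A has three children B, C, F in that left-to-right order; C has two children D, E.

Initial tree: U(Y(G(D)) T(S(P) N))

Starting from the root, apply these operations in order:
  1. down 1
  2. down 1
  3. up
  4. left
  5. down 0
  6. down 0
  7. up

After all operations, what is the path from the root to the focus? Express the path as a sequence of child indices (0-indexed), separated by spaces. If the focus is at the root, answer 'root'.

Step 1 (down 1): focus=T path=1 depth=1 children=['S', 'N'] left=['Y'] right=[] parent=U
Step 2 (down 1): focus=N path=1/1 depth=2 children=[] left=['S'] right=[] parent=T
Step 3 (up): focus=T path=1 depth=1 children=['S', 'N'] left=['Y'] right=[] parent=U
Step 4 (left): focus=Y path=0 depth=1 children=['G'] left=[] right=['T'] parent=U
Step 5 (down 0): focus=G path=0/0 depth=2 children=['D'] left=[] right=[] parent=Y
Step 6 (down 0): focus=D path=0/0/0 depth=3 children=[] left=[] right=[] parent=G
Step 7 (up): focus=G path=0/0 depth=2 children=['D'] left=[] right=[] parent=Y

Answer: 0 0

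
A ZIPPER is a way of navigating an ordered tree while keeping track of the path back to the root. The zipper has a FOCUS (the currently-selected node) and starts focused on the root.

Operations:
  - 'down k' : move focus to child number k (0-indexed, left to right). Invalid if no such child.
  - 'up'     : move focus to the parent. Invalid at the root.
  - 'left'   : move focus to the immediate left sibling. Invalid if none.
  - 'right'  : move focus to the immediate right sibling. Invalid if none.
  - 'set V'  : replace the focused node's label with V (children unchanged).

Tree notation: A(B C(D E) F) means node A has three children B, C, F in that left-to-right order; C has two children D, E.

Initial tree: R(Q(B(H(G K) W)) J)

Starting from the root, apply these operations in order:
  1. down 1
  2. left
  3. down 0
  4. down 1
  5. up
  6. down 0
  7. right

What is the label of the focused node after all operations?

Step 1 (down 1): focus=J path=1 depth=1 children=[] left=['Q'] right=[] parent=R
Step 2 (left): focus=Q path=0 depth=1 children=['B'] left=[] right=['J'] parent=R
Step 3 (down 0): focus=B path=0/0 depth=2 children=['H', 'W'] left=[] right=[] parent=Q
Step 4 (down 1): focus=W path=0/0/1 depth=3 children=[] left=['H'] right=[] parent=B
Step 5 (up): focus=B path=0/0 depth=2 children=['H', 'W'] left=[] right=[] parent=Q
Step 6 (down 0): focus=H path=0/0/0 depth=3 children=['G', 'K'] left=[] right=['W'] parent=B
Step 7 (right): focus=W path=0/0/1 depth=3 children=[] left=['H'] right=[] parent=B

Answer: W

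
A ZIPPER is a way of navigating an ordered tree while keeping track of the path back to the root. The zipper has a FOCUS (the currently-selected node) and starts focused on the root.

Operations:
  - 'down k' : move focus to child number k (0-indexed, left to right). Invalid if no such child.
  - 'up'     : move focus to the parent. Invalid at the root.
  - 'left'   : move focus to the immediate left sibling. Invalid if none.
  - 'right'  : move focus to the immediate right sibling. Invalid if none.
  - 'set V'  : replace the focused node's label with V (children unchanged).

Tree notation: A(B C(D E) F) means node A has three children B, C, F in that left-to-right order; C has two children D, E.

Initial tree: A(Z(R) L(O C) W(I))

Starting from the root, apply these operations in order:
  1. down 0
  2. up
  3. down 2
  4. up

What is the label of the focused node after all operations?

Step 1 (down 0): focus=Z path=0 depth=1 children=['R'] left=[] right=['L', 'W'] parent=A
Step 2 (up): focus=A path=root depth=0 children=['Z', 'L', 'W'] (at root)
Step 3 (down 2): focus=W path=2 depth=1 children=['I'] left=['Z', 'L'] right=[] parent=A
Step 4 (up): focus=A path=root depth=0 children=['Z', 'L', 'W'] (at root)

Answer: A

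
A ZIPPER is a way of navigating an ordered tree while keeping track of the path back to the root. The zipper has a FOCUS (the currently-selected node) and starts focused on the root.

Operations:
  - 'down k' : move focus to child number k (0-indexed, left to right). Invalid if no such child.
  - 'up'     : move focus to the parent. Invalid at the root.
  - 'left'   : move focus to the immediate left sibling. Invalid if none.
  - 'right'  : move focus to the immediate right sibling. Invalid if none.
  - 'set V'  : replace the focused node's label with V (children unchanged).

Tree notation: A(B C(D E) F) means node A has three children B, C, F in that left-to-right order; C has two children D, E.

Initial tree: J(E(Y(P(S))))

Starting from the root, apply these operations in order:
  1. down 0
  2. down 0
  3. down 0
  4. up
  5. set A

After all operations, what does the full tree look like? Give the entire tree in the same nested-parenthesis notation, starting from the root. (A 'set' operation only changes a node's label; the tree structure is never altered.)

Answer: J(E(A(P(S))))

Derivation:
Step 1 (down 0): focus=E path=0 depth=1 children=['Y'] left=[] right=[] parent=J
Step 2 (down 0): focus=Y path=0/0 depth=2 children=['P'] left=[] right=[] parent=E
Step 3 (down 0): focus=P path=0/0/0 depth=3 children=['S'] left=[] right=[] parent=Y
Step 4 (up): focus=Y path=0/0 depth=2 children=['P'] left=[] right=[] parent=E
Step 5 (set A): focus=A path=0/0 depth=2 children=['P'] left=[] right=[] parent=E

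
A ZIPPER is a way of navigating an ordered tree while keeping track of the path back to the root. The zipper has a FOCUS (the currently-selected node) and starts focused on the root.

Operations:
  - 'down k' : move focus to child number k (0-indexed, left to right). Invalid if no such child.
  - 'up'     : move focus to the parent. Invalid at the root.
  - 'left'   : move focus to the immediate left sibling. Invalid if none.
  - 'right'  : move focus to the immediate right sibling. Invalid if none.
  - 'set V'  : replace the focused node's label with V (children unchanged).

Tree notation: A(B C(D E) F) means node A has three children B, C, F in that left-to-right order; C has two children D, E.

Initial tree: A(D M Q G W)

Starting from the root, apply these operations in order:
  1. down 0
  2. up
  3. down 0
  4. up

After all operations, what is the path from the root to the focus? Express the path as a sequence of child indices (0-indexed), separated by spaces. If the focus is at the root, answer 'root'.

Step 1 (down 0): focus=D path=0 depth=1 children=[] left=[] right=['M', 'Q', 'G', 'W'] parent=A
Step 2 (up): focus=A path=root depth=0 children=['D', 'M', 'Q', 'G', 'W'] (at root)
Step 3 (down 0): focus=D path=0 depth=1 children=[] left=[] right=['M', 'Q', 'G', 'W'] parent=A
Step 4 (up): focus=A path=root depth=0 children=['D', 'M', 'Q', 'G', 'W'] (at root)

Answer: root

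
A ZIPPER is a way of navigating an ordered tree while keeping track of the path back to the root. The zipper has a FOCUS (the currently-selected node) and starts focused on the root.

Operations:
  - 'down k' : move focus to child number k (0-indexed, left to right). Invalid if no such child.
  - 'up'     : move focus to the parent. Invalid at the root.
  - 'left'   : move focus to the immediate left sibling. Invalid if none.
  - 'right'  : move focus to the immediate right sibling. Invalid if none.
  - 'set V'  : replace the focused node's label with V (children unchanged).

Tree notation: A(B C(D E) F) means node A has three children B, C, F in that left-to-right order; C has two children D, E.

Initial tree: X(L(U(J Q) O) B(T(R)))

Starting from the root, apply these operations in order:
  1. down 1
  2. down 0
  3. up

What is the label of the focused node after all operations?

Step 1 (down 1): focus=B path=1 depth=1 children=['T'] left=['L'] right=[] parent=X
Step 2 (down 0): focus=T path=1/0 depth=2 children=['R'] left=[] right=[] parent=B
Step 3 (up): focus=B path=1 depth=1 children=['T'] left=['L'] right=[] parent=X

Answer: B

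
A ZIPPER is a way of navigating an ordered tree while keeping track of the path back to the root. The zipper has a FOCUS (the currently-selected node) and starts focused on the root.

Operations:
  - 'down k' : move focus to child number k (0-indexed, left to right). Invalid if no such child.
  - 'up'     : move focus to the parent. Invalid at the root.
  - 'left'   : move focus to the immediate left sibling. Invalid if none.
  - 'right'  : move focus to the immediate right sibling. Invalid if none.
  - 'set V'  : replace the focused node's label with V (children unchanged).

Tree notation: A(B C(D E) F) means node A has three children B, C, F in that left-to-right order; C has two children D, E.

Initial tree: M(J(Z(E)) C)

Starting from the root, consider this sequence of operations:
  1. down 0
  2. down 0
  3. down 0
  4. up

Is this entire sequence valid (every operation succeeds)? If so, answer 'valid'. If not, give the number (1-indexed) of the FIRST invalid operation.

Answer: valid

Derivation:
Step 1 (down 0): focus=J path=0 depth=1 children=['Z'] left=[] right=['C'] parent=M
Step 2 (down 0): focus=Z path=0/0 depth=2 children=['E'] left=[] right=[] parent=J
Step 3 (down 0): focus=E path=0/0/0 depth=3 children=[] left=[] right=[] parent=Z
Step 4 (up): focus=Z path=0/0 depth=2 children=['E'] left=[] right=[] parent=J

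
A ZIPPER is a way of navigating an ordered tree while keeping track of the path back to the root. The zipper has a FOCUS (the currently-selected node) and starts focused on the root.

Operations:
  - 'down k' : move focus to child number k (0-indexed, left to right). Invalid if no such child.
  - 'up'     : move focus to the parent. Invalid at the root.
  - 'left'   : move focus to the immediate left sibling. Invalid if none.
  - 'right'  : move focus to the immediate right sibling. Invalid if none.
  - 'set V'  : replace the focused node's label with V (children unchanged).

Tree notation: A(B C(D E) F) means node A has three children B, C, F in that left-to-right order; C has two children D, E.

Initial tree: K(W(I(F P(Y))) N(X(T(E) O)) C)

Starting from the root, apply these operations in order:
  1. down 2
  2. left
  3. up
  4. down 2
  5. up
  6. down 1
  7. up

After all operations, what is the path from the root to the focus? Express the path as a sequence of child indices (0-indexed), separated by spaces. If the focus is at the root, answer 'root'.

Answer: root

Derivation:
Step 1 (down 2): focus=C path=2 depth=1 children=[] left=['W', 'N'] right=[] parent=K
Step 2 (left): focus=N path=1 depth=1 children=['X'] left=['W'] right=['C'] parent=K
Step 3 (up): focus=K path=root depth=0 children=['W', 'N', 'C'] (at root)
Step 4 (down 2): focus=C path=2 depth=1 children=[] left=['W', 'N'] right=[] parent=K
Step 5 (up): focus=K path=root depth=0 children=['W', 'N', 'C'] (at root)
Step 6 (down 1): focus=N path=1 depth=1 children=['X'] left=['W'] right=['C'] parent=K
Step 7 (up): focus=K path=root depth=0 children=['W', 'N', 'C'] (at root)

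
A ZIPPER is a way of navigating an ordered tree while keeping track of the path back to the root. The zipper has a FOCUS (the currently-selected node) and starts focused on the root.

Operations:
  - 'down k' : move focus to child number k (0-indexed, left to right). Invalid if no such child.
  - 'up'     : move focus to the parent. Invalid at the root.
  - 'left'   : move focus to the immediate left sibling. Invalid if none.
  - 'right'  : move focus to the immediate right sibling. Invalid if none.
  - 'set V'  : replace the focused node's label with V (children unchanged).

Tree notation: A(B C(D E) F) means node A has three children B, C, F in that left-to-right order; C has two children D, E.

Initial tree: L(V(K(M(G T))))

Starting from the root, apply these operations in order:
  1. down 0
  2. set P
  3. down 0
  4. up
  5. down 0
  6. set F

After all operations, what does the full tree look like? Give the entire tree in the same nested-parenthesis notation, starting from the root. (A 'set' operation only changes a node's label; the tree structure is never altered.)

Answer: L(P(F(M(G T))))

Derivation:
Step 1 (down 0): focus=V path=0 depth=1 children=['K'] left=[] right=[] parent=L
Step 2 (set P): focus=P path=0 depth=1 children=['K'] left=[] right=[] parent=L
Step 3 (down 0): focus=K path=0/0 depth=2 children=['M'] left=[] right=[] parent=P
Step 4 (up): focus=P path=0 depth=1 children=['K'] left=[] right=[] parent=L
Step 5 (down 0): focus=K path=0/0 depth=2 children=['M'] left=[] right=[] parent=P
Step 6 (set F): focus=F path=0/0 depth=2 children=['M'] left=[] right=[] parent=P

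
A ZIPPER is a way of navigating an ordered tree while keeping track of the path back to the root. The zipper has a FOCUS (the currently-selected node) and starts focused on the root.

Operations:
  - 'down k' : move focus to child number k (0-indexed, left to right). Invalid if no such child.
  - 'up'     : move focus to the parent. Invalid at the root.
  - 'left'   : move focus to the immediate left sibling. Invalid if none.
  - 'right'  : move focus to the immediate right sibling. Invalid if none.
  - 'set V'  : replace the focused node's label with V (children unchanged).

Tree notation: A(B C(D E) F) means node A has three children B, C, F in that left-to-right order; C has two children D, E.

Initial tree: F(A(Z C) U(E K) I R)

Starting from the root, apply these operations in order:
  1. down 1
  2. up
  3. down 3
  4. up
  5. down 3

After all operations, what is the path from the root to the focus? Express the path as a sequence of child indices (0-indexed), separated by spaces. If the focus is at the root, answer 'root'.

Answer: 3

Derivation:
Step 1 (down 1): focus=U path=1 depth=1 children=['E', 'K'] left=['A'] right=['I', 'R'] parent=F
Step 2 (up): focus=F path=root depth=0 children=['A', 'U', 'I', 'R'] (at root)
Step 3 (down 3): focus=R path=3 depth=1 children=[] left=['A', 'U', 'I'] right=[] parent=F
Step 4 (up): focus=F path=root depth=0 children=['A', 'U', 'I', 'R'] (at root)
Step 5 (down 3): focus=R path=3 depth=1 children=[] left=['A', 'U', 'I'] right=[] parent=F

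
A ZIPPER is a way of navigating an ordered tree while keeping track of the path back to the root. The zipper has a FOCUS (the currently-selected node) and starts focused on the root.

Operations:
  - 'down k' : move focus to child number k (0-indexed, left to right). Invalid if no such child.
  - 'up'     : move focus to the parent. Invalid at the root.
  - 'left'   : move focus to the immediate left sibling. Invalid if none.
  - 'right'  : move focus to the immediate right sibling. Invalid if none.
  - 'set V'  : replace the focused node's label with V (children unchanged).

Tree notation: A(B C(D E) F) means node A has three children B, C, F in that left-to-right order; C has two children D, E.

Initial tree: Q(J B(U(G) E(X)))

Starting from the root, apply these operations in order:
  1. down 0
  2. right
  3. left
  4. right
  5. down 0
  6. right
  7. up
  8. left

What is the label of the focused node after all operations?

Step 1 (down 0): focus=J path=0 depth=1 children=[] left=[] right=['B'] parent=Q
Step 2 (right): focus=B path=1 depth=1 children=['U', 'E'] left=['J'] right=[] parent=Q
Step 3 (left): focus=J path=0 depth=1 children=[] left=[] right=['B'] parent=Q
Step 4 (right): focus=B path=1 depth=1 children=['U', 'E'] left=['J'] right=[] parent=Q
Step 5 (down 0): focus=U path=1/0 depth=2 children=['G'] left=[] right=['E'] parent=B
Step 6 (right): focus=E path=1/1 depth=2 children=['X'] left=['U'] right=[] parent=B
Step 7 (up): focus=B path=1 depth=1 children=['U', 'E'] left=['J'] right=[] parent=Q
Step 8 (left): focus=J path=0 depth=1 children=[] left=[] right=['B'] parent=Q

Answer: J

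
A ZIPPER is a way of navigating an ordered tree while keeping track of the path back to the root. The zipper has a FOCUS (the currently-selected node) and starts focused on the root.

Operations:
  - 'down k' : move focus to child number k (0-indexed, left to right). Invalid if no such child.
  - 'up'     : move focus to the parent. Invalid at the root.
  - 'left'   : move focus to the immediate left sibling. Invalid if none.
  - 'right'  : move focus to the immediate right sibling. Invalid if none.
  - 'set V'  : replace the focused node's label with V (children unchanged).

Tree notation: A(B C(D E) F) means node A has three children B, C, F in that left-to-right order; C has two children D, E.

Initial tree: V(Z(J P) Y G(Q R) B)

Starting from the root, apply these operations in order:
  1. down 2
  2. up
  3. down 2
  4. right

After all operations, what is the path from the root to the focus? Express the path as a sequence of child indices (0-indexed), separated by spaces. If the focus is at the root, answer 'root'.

Step 1 (down 2): focus=G path=2 depth=1 children=['Q', 'R'] left=['Z', 'Y'] right=['B'] parent=V
Step 2 (up): focus=V path=root depth=0 children=['Z', 'Y', 'G', 'B'] (at root)
Step 3 (down 2): focus=G path=2 depth=1 children=['Q', 'R'] left=['Z', 'Y'] right=['B'] parent=V
Step 4 (right): focus=B path=3 depth=1 children=[] left=['Z', 'Y', 'G'] right=[] parent=V

Answer: 3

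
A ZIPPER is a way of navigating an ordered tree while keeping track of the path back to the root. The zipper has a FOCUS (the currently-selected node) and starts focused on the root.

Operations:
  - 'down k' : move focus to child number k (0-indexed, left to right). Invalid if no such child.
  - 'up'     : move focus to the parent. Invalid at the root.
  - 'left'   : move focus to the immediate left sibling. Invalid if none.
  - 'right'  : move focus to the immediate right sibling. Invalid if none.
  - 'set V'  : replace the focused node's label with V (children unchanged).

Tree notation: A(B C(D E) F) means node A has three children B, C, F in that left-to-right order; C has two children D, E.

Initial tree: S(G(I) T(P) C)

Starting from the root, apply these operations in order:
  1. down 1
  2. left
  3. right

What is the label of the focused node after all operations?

Answer: T

Derivation:
Step 1 (down 1): focus=T path=1 depth=1 children=['P'] left=['G'] right=['C'] parent=S
Step 2 (left): focus=G path=0 depth=1 children=['I'] left=[] right=['T', 'C'] parent=S
Step 3 (right): focus=T path=1 depth=1 children=['P'] left=['G'] right=['C'] parent=S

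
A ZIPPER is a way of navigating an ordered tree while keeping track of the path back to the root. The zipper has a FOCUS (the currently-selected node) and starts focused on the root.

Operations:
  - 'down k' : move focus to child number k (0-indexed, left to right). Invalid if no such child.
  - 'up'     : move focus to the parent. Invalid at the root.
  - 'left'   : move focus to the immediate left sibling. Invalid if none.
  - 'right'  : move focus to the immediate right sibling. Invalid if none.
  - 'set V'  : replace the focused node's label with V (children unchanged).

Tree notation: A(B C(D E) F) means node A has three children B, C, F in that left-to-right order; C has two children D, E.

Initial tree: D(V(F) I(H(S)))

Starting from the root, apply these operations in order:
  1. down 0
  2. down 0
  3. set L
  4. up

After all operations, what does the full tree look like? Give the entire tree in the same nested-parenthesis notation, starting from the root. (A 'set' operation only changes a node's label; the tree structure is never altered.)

Step 1 (down 0): focus=V path=0 depth=1 children=['F'] left=[] right=['I'] parent=D
Step 2 (down 0): focus=F path=0/0 depth=2 children=[] left=[] right=[] parent=V
Step 3 (set L): focus=L path=0/0 depth=2 children=[] left=[] right=[] parent=V
Step 4 (up): focus=V path=0 depth=1 children=['L'] left=[] right=['I'] parent=D

Answer: D(V(L) I(H(S)))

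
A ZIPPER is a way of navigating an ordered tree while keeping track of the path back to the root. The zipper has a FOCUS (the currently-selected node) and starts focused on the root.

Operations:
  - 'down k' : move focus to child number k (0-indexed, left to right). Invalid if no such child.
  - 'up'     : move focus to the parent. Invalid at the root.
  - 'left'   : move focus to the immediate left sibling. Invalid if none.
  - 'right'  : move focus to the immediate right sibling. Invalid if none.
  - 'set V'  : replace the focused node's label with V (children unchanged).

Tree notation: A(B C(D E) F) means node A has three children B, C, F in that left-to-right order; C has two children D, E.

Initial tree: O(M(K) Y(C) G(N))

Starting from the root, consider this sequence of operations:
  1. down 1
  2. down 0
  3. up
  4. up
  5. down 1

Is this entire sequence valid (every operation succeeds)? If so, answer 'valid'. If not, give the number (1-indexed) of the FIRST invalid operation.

Step 1 (down 1): focus=Y path=1 depth=1 children=['C'] left=['M'] right=['G'] parent=O
Step 2 (down 0): focus=C path=1/0 depth=2 children=[] left=[] right=[] parent=Y
Step 3 (up): focus=Y path=1 depth=1 children=['C'] left=['M'] right=['G'] parent=O
Step 4 (up): focus=O path=root depth=0 children=['M', 'Y', 'G'] (at root)
Step 5 (down 1): focus=Y path=1 depth=1 children=['C'] left=['M'] right=['G'] parent=O

Answer: valid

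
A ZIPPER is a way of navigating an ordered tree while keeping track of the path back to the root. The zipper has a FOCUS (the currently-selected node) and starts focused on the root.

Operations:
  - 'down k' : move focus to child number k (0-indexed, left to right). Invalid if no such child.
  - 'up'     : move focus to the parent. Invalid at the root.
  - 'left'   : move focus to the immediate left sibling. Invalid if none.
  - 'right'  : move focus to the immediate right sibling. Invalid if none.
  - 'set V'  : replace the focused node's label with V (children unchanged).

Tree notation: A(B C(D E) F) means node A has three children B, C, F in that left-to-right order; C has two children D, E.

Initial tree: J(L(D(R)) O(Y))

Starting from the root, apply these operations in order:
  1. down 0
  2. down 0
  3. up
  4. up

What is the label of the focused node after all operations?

Answer: J

Derivation:
Step 1 (down 0): focus=L path=0 depth=1 children=['D'] left=[] right=['O'] parent=J
Step 2 (down 0): focus=D path=0/0 depth=2 children=['R'] left=[] right=[] parent=L
Step 3 (up): focus=L path=0 depth=1 children=['D'] left=[] right=['O'] parent=J
Step 4 (up): focus=J path=root depth=0 children=['L', 'O'] (at root)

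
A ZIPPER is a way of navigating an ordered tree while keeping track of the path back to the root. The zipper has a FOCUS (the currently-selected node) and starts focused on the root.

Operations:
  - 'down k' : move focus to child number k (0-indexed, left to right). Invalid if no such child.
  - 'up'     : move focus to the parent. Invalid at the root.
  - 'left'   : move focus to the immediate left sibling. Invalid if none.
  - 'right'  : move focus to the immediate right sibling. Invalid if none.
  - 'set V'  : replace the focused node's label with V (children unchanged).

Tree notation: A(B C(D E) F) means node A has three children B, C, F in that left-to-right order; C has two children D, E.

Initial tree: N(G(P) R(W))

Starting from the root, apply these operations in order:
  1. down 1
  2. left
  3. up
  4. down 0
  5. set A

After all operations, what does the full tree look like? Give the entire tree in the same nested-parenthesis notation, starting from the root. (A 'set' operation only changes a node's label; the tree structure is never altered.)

Answer: N(A(P) R(W))

Derivation:
Step 1 (down 1): focus=R path=1 depth=1 children=['W'] left=['G'] right=[] parent=N
Step 2 (left): focus=G path=0 depth=1 children=['P'] left=[] right=['R'] parent=N
Step 3 (up): focus=N path=root depth=0 children=['G', 'R'] (at root)
Step 4 (down 0): focus=G path=0 depth=1 children=['P'] left=[] right=['R'] parent=N
Step 5 (set A): focus=A path=0 depth=1 children=['P'] left=[] right=['R'] parent=N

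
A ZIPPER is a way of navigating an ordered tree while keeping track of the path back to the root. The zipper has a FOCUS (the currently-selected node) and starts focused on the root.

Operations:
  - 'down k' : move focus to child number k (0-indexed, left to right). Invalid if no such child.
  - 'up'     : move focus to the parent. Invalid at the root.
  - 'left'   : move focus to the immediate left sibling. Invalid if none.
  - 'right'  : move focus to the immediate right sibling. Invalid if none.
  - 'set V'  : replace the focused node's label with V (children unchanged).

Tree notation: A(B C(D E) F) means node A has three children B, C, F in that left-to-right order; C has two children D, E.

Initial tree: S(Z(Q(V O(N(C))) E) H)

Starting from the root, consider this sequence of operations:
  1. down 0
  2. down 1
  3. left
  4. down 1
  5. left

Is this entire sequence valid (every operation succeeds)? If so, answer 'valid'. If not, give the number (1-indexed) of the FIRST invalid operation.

Step 1 (down 0): focus=Z path=0 depth=1 children=['Q', 'E'] left=[] right=['H'] parent=S
Step 2 (down 1): focus=E path=0/1 depth=2 children=[] left=['Q'] right=[] parent=Z
Step 3 (left): focus=Q path=0/0 depth=2 children=['V', 'O'] left=[] right=['E'] parent=Z
Step 4 (down 1): focus=O path=0/0/1 depth=3 children=['N'] left=['V'] right=[] parent=Q
Step 5 (left): focus=V path=0/0/0 depth=3 children=[] left=[] right=['O'] parent=Q

Answer: valid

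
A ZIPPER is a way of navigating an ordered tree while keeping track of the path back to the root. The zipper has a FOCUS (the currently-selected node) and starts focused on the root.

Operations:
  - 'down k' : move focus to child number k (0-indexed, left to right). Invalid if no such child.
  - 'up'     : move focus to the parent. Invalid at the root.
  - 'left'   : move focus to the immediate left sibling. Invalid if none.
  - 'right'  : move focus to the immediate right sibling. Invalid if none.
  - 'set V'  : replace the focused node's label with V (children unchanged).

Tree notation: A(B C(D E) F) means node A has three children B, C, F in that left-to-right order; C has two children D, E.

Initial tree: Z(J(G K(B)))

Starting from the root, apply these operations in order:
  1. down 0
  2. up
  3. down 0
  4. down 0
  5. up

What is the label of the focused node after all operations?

Step 1 (down 0): focus=J path=0 depth=1 children=['G', 'K'] left=[] right=[] parent=Z
Step 2 (up): focus=Z path=root depth=0 children=['J'] (at root)
Step 3 (down 0): focus=J path=0 depth=1 children=['G', 'K'] left=[] right=[] parent=Z
Step 4 (down 0): focus=G path=0/0 depth=2 children=[] left=[] right=['K'] parent=J
Step 5 (up): focus=J path=0 depth=1 children=['G', 'K'] left=[] right=[] parent=Z

Answer: J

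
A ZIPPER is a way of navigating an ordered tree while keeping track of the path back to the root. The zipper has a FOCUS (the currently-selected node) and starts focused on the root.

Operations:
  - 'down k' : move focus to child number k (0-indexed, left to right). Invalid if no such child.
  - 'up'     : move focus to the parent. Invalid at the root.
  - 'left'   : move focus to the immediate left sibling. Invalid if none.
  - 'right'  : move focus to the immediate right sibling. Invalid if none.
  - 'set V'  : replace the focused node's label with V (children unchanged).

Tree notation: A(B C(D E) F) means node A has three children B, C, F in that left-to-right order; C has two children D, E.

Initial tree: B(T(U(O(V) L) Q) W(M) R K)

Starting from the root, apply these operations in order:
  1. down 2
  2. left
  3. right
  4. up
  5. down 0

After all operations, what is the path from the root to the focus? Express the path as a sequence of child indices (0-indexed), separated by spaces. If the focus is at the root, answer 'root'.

Answer: 0

Derivation:
Step 1 (down 2): focus=R path=2 depth=1 children=[] left=['T', 'W'] right=['K'] parent=B
Step 2 (left): focus=W path=1 depth=1 children=['M'] left=['T'] right=['R', 'K'] parent=B
Step 3 (right): focus=R path=2 depth=1 children=[] left=['T', 'W'] right=['K'] parent=B
Step 4 (up): focus=B path=root depth=0 children=['T', 'W', 'R', 'K'] (at root)
Step 5 (down 0): focus=T path=0 depth=1 children=['U', 'Q'] left=[] right=['W', 'R', 'K'] parent=B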